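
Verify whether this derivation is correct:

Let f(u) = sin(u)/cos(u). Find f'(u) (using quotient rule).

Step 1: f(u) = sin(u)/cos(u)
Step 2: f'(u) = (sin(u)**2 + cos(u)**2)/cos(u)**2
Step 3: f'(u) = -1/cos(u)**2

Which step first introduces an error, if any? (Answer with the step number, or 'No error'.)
Step 3

Step 3 is incorrect due to a sign flip.
The step shows: -1/cos(u)**2
The correct value should be: cos(u)**(-2)

Explanation: The sign of the whole expression was flipped: the term cos(u)**(-2) was incorrectly written as -1/cos(u)**2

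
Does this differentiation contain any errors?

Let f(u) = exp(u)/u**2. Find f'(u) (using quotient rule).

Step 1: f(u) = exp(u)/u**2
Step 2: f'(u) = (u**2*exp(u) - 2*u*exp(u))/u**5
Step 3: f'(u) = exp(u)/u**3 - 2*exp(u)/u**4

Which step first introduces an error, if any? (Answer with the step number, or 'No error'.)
Step 2

Step 2 is incorrect due to a wrong exponent.
The step shows: (u**2*exp(u) - 2*u*exp(u))/u**5
The correct value should be: (u**2*exp(u) - 2*u*exp(u))/u**4

Explanation: The exponent -4 on u was incorrectly written as -5: the term (u**2*exp(u) - 2*u*exp(u))/u**4 was incorrectly written as (u**2*exp(u) - 2*u*exp(u))/u**5
The later steps are derived from this incorrect expression, so the error originates in Step 2.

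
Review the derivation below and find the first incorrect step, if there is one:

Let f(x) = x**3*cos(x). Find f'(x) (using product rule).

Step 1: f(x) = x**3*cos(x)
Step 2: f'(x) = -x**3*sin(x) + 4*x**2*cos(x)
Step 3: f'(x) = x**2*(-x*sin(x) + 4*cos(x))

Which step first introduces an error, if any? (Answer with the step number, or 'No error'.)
Step 2

Step 2 is incorrect due to a wrong coefficient.
The step shows: -x**3*sin(x) + 4*x**2*cos(x)
The correct value should be: -x**3*sin(x) + 3*x**2*cos(x)

Explanation: The coefficient 3 was incorrectly written as 4: the term 3*x**2*cos(x) was incorrectly written as 4*x**2*cos(x)
The later steps are derived from this incorrect expression, so the error originates in Step 2.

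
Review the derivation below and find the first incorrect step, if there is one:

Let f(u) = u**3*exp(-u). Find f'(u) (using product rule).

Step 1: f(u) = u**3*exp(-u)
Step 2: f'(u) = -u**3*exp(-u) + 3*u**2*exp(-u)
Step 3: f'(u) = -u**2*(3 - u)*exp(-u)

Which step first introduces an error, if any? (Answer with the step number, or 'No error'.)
Step 3

Step 3 is incorrect due to a sign flip.
The step shows: -u**2*(3 - u)*exp(-u)
The correct value should be: u**2*(3 - u)*exp(-u)

Explanation: The sign of the whole expression was flipped: the term u**2*(3 - u)*exp(-u) was incorrectly written as -u**2*(3 - u)*exp(-u)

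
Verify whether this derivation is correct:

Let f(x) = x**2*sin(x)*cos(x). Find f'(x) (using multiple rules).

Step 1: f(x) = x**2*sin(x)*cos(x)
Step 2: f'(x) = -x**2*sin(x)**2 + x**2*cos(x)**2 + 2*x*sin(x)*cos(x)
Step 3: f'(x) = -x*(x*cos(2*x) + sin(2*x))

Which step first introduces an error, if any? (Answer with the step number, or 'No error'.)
Step 3

Step 3 is incorrect due to a sign flip.
The step shows: -x*(x*cos(2*x) + sin(2*x))
The correct value should be: x*(x*cos(2*x) + sin(2*x))

Explanation: The sign of the whole expression was flipped: the term x*(x*cos(2*x) + sin(2*x)) was incorrectly written as -x*(x*cos(2*x) + sin(2*x))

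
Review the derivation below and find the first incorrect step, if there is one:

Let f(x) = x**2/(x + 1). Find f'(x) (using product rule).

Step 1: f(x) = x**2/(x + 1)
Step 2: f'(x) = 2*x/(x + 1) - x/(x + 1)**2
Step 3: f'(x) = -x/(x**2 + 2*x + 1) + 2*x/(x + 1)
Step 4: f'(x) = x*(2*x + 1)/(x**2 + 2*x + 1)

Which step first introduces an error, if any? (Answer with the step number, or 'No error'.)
Step 2

Step 2 is incorrect due to a wrong exponent.
The step shows: 2*x/(x + 1) - x/(x + 1)**2
The correct value should be: -x**2/(x + 1)**2 + 2*x/(x + 1)

Explanation: The exponent 2 on x was incorrectly written as 1: the term -x**2/(x + 1)**2 was incorrectly written as -x/(x + 1)**2
The later steps are derived from this incorrect expression, so the error originates in Step 2.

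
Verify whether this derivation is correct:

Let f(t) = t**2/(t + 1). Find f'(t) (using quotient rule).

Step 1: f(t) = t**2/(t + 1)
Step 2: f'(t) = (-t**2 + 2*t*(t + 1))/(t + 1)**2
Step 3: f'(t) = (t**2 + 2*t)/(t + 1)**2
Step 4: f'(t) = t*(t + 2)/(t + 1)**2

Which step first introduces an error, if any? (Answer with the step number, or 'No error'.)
No error

All steps in this derivation are correct.
The final answer f'(t) = t*(t + 2)/(t + 1)**2 is valid.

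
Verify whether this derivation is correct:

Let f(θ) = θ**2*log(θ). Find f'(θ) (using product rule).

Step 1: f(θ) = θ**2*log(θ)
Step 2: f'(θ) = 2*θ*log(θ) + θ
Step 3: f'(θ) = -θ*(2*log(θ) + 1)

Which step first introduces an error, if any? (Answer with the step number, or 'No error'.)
Step 3

Step 3 is incorrect due to a sign flip.
The step shows: -θ*(2*log(θ) + 1)
The correct value should be: θ*(2*log(θ) + 1)

Explanation: The sign of the whole expression was flipped: the term θ*(2*log(θ) + 1) was incorrectly written as -θ*(2*log(θ) + 1)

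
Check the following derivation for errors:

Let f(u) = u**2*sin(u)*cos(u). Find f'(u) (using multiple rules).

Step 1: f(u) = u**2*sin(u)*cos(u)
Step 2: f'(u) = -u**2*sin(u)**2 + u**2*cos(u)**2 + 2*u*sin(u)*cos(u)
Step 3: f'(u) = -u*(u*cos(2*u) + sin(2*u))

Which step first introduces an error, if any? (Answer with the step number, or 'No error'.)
Step 3

Step 3 is incorrect due to a sign flip.
The step shows: -u*(u*cos(2*u) + sin(2*u))
The correct value should be: u*(u*cos(2*u) + sin(2*u))

Explanation: The sign of the whole expression was flipped: the term u*(u*cos(2*u) + sin(2*u)) was incorrectly written as -u*(u*cos(2*u) + sin(2*u))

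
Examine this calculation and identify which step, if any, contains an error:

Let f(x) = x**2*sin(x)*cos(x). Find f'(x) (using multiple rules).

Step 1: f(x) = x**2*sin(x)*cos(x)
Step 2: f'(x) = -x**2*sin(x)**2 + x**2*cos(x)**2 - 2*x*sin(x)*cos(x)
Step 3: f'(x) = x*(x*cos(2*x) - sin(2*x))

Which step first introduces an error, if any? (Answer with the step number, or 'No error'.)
Step 2

Step 2 is incorrect due to a sign flip.
The step shows: -x**2*sin(x)**2 + x**2*cos(x)**2 - 2*x*sin(x)*cos(x)
The correct value should be: -x**2*sin(x)**2 + x**2*cos(x)**2 + 2*x*sin(x)*cos(x)

Explanation: The sign of one term was flipped: the term 2*x*sin(x)*cos(x) was incorrectly written as -2*x*sin(x)*cos(x)
The later steps are derived from this incorrect expression, so the error originates in Step 2.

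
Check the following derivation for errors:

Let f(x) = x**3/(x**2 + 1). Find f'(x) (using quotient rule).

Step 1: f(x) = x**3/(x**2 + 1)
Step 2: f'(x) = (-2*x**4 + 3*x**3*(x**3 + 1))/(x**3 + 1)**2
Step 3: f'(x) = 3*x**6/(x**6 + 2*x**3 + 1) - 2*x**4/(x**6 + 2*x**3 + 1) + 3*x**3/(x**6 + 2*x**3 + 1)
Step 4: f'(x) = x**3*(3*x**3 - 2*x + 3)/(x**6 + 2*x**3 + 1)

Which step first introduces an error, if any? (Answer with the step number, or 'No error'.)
Step 2

Step 2 is incorrect due to a wrong exponent.
The step shows: (-2*x**4 + 3*x**3*(x**3 + 1))/(x**3 + 1)**2
The correct value should be: (-2*x**4 + 3*x**2*(x**2 + 1))/(x**2 + 1)**2

Explanation: The exponent 2 on x was incorrectly written as 3: the term (-2*x**4 + 3*x**2*(x**2 + 1))/(x**2 + 1)**2 was incorrectly written as (-2*x**4 + 3*x**3*(x**3 + 1))/(x**3 + 1)**2
The later steps are derived from this incorrect expression, so the error originates in Step 2.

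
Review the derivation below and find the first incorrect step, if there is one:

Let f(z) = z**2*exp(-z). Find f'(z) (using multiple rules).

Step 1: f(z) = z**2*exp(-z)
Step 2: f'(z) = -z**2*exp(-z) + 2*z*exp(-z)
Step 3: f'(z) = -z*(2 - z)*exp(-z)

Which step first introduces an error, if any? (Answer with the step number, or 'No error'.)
Step 3

Step 3 is incorrect due to a sign flip.
The step shows: -z*(2 - z)*exp(-z)
The correct value should be: z*(2 - z)*exp(-z)

Explanation: The sign of the whole expression was flipped: the term z*(2 - z)*exp(-z) was incorrectly written as -z*(2 - z)*exp(-z)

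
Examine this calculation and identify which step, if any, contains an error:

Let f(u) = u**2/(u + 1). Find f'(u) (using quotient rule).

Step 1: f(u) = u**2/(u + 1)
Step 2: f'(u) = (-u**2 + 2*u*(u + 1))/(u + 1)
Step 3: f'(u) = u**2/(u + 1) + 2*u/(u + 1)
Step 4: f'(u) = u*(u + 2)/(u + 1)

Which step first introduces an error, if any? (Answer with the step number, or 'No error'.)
Step 2

Step 2 is incorrect due to a wrong exponent.
The step shows: (-u**2 + 2*u*(u + 1))/(u + 1)
The correct value should be: (-u**2 + 2*u*(u + 1))/(u + 1)**2

Explanation: The exponent -2 on u + 1 was incorrectly written as -1: the term (-u**2 + 2*u*(u + 1))/(u + 1)**2 was incorrectly written as (-u**2 + 2*u*(u + 1))/(u + 1)
The later steps are derived from this incorrect expression, so the error originates in Step 2.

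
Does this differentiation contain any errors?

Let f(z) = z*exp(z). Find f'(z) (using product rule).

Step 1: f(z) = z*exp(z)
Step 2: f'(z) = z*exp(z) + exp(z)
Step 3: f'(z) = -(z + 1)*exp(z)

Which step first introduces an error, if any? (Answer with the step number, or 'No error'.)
Step 3

Step 3 is incorrect due to a sign flip.
The step shows: -(z + 1)*exp(z)
The correct value should be: (z + 1)*exp(z)

Explanation: The sign of the whole expression was flipped: the term (z + 1)*exp(z) was incorrectly written as -(z + 1)*exp(z)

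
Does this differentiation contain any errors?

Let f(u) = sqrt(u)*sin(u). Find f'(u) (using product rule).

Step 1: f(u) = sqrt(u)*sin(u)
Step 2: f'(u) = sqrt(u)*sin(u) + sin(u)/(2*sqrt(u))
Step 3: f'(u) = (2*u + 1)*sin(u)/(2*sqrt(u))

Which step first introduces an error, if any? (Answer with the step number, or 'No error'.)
Step 2

Step 2 is incorrect due to a wrong trig function.
The step shows: sqrt(u)*sin(u) + sin(u)/(2*sqrt(u))
The correct value should be: sqrt(u)*cos(u) + sin(u)/(2*sqrt(u))

Explanation: cos(u) was incorrectly written as sin(u): the term sqrt(u)*cos(u) was incorrectly written as sqrt(u)*sin(u)
The later steps are derived from this incorrect expression, so the error originates in Step 2.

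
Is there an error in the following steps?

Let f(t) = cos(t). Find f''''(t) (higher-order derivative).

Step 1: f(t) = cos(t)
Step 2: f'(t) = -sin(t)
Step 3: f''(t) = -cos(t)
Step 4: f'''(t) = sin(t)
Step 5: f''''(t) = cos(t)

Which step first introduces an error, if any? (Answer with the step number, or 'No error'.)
No error

All steps in this derivation are correct.
The final answer f''''(t) = cos(t) is valid.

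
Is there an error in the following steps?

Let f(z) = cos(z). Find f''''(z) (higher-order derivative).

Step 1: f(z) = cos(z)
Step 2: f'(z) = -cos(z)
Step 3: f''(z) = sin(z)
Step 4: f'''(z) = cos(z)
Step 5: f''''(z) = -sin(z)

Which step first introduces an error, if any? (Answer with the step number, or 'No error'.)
Step 2

Step 2 is incorrect due to a wrong trig function.
The step shows: -cos(z)
The correct value should be: -sin(z)

Explanation: sin(z) was incorrectly written as cos(z): the term -sin(z) was incorrectly written as -cos(z)
The later steps are derived from this incorrect expression, so the error originates in Step 2.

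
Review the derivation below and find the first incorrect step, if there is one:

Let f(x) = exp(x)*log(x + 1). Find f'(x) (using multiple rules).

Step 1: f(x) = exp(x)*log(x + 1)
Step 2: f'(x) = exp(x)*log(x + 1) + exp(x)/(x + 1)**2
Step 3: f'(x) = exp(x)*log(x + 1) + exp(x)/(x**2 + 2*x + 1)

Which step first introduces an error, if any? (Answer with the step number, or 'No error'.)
Step 2

Step 2 is incorrect due to a wrong exponent.
The step shows: exp(x)*log(x + 1) + exp(x)/(x + 1)**2
The correct value should be: exp(x)*log(x + 1) + exp(x)/(x + 1)

Explanation: The exponent -1 on x + 1 was incorrectly written as -2: the term exp(x)/(x + 1) was incorrectly written as exp(x)/(x + 1)**2
The later steps are derived from this incorrect expression, so the error originates in Step 2.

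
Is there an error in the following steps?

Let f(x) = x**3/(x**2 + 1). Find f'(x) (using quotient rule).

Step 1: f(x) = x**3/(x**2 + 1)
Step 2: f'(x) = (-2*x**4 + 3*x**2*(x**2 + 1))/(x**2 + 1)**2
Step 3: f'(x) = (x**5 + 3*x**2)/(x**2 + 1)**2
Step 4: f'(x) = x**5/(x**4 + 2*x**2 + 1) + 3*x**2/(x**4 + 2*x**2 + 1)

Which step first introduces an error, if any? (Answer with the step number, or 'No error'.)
Step 3

Step 3 is incorrect due to a wrong exponent.
The step shows: (x**5 + 3*x**2)/(x**2 + 1)**2
The correct value should be: (x**4 + 3*x**2)/(x**2 + 1)**2

Explanation: The exponent 4 on x was incorrectly written as 5: the term (x**4 + 3*x**2)/(x**2 + 1)**2 was incorrectly written as (x**5 + 3*x**2)/(x**2 + 1)**2
The later steps are derived from this incorrect expression, so the error originates in Step 3.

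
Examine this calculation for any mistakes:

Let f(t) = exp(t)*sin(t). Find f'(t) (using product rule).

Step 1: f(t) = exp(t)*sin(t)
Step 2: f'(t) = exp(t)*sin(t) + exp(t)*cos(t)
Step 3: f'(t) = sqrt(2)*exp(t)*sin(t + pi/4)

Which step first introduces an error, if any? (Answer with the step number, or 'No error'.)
No error

All steps in this derivation are correct.
The final answer f'(t) = sqrt(2)*exp(t)*sin(t + pi/4) is valid.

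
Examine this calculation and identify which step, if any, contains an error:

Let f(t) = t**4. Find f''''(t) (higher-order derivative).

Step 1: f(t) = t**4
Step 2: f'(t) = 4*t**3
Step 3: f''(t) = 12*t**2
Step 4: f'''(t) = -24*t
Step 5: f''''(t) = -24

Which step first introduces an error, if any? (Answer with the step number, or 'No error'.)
Step 4

Step 4 is incorrect due to a sign flip.
The step shows: -24*t
The correct value should be: 24*t

Explanation: The sign of the whole expression was flipped: the term 24*t was incorrectly written as -24*t
The later steps are derived from this incorrect expression, so the error originates in Step 4.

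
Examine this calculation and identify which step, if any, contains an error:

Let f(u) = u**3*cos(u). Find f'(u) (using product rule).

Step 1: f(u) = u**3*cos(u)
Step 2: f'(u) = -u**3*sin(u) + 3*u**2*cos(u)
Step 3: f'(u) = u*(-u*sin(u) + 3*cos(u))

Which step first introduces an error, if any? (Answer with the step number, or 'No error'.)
Step 3

Step 3 is incorrect due to a wrong exponent.
The step shows: u*(-u*sin(u) + 3*cos(u))
The correct value should be: u**2*(-u*sin(u) + 3*cos(u))

Explanation: The exponent 2 on u was incorrectly written as 1: the term u**2*(-u*sin(u) + 3*cos(u)) was incorrectly written as u*(-u*sin(u) + 3*cos(u))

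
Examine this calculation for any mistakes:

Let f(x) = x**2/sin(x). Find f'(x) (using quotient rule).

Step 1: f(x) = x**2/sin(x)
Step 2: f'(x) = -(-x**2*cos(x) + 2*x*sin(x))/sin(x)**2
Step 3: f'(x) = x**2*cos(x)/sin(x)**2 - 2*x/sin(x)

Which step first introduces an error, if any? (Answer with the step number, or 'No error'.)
Step 2

Step 2 is incorrect due to a sign flip.
The step shows: -(-x**2*cos(x) + 2*x*sin(x))/sin(x)**2
The correct value should be: (-x**2*cos(x) + 2*x*sin(x))/sin(x)**2

Explanation: The sign of the whole expression was flipped: the term (-x**2*cos(x) + 2*x*sin(x))/sin(x)**2 was incorrectly written as -(-x**2*cos(x) + 2*x*sin(x))/sin(x)**2
The later steps are derived from this incorrect expression, so the error originates in Step 2.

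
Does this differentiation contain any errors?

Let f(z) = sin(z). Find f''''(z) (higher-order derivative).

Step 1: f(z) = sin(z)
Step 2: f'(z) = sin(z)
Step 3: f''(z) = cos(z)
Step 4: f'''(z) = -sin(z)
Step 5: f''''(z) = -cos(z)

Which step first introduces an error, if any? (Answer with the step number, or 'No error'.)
Step 2

Step 2 is incorrect due to a wrong trig function.
The step shows: sin(z)
The correct value should be: cos(z)

Explanation: cos(z) was incorrectly written as sin(z): the term cos(z) was incorrectly written as sin(z)
The later steps are derived from this incorrect expression, so the error originates in Step 2.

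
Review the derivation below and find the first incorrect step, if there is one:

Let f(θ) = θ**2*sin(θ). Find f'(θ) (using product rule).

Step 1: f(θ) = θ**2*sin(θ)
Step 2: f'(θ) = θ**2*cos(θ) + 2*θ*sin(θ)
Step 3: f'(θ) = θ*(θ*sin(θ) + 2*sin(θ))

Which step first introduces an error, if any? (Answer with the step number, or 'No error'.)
Step 3

Step 3 is incorrect due to a wrong trig function.
The step shows: θ*(θ*sin(θ) + 2*sin(θ))
The correct value should be: θ*(θ*cos(θ) + 2*sin(θ))

Explanation: cos(θ) was incorrectly written as sin(θ): the term θ*(θ*cos(θ) + 2*sin(θ)) was incorrectly written as θ*(θ*sin(θ) + 2*sin(θ))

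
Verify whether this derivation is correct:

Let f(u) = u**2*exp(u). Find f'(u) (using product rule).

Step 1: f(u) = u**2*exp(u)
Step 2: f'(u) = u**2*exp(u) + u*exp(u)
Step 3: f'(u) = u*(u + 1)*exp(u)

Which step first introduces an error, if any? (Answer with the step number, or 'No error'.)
Step 2

Step 2 is incorrect due to a wrong coefficient.
The step shows: u**2*exp(u) + u*exp(u)
The correct value should be: u**2*exp(u) + 2*u*exp(u)

Explanation: The coefficient 2 was incorrectly written as 1: the term 2*u*exp(u) was incorrectly written as u*exp(u)
The later steps are derived from this incorrect expression, so the error originates in Step 2.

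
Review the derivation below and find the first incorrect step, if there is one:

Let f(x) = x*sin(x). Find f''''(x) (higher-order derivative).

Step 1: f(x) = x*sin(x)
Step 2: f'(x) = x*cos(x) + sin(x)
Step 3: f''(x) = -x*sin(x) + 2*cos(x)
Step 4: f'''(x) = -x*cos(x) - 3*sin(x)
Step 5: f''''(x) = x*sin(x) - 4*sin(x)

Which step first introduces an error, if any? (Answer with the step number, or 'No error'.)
Step 5

Step 5 is incorrect due to a wrong trig function.
The step shows: x*sin(x) - 4*sin(x)
The correct value should be: x*sin(x) - 4*cos(x)

Explanation: cos(x) was incorrectly written as sin(x): the term -4*cos(x) was incorrectly written as -4*sin(x)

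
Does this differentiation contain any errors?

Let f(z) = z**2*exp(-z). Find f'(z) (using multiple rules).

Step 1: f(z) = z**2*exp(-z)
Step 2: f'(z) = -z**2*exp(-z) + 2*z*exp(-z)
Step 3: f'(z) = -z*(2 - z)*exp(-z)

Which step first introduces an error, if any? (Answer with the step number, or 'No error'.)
Step 3

Step 3 is incorrect due to a sign flip.
The step shows: -z*(2 - z)*exp(-z)
The correct value should be: z*(2 - z)*exp(-z)

Explanation: The sign of the whole expression was flipped: the term z*(2 - z)*exp(-z) was incorrectly written as -z*(2 - z)*exp(-z)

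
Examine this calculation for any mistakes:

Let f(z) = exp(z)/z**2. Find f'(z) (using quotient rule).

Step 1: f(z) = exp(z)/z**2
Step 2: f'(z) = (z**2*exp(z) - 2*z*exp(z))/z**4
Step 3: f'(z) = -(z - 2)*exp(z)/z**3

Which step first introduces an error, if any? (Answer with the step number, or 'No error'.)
Step 3

Step 3 is incorrect due to a sign flip.
The step shows: -(z - 2)*exp(z)/z**3
The correct value should be: (z - 2)*exp(z)/z**3

Explanation: The sign of the whole expression was flipped: the term (z - 2)*exp(z)/z**3 was incorrectly written as -(z - 2)*exp(z)/z**3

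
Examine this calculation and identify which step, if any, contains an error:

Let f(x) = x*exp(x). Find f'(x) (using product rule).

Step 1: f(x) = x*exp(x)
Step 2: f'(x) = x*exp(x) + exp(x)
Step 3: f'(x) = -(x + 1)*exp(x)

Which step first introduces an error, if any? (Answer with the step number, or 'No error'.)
Step 3

Step 3 is incorrect due to a sign flip.
The step shows: -(x + 1)*exp(x)
The correct value should be: (x + 1)*exp(x)

Explanation: The sign of the whole expression was flipped: the term (x + 1)*exp(x) was incorrectly written as -(x + 1)*exp(x)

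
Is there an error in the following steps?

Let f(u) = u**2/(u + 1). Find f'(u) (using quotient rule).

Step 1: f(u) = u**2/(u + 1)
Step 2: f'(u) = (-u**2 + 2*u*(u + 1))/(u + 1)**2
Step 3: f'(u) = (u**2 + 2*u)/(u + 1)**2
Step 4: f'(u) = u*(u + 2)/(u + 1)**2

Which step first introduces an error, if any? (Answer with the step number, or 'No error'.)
No error

All steps in this derivation are correct.
The final answer f'(u) = u*(u + 2)/(u + 1)**2 is valid.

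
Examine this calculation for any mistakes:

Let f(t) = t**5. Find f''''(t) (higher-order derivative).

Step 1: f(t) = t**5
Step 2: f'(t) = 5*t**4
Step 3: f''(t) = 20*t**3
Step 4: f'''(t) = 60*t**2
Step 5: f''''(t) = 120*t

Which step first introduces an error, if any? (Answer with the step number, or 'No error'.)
No error

All steps in this derivation are correct.
The final answer f''''(t) = 120*t is valid.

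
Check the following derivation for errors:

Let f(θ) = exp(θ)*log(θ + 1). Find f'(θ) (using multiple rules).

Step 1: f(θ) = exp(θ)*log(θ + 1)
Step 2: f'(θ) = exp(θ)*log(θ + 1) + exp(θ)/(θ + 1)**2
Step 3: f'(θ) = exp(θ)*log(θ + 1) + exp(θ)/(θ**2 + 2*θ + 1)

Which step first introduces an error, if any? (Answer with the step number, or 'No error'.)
Step 2

Step 2 is incorrect due to a wrong exponent.
The step shows: exp(θ)*log(θ + 1) + exp(θ)/(θ + 1)**2
The correct value should be: exp(θ)*log(θ + 1) + exp(θ)/(θ + 1)

Explanation: The exponent -1 on θ + 1 was incorrectly written as -2: the term exp(θ)/(θ + 1) was incorrectly written as exp(θ)/(θ + 1)**2
The later steps are derived from this incorrect expression, so the error originates in Step 2.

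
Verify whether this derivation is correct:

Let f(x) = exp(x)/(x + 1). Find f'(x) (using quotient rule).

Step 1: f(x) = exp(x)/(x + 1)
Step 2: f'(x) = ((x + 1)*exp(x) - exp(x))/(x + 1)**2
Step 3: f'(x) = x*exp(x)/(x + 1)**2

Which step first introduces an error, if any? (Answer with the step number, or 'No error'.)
No error

All steps in this derivation are correct.
The final answer f'(x) = x*exp(x)/(x + 1)**2 is valid.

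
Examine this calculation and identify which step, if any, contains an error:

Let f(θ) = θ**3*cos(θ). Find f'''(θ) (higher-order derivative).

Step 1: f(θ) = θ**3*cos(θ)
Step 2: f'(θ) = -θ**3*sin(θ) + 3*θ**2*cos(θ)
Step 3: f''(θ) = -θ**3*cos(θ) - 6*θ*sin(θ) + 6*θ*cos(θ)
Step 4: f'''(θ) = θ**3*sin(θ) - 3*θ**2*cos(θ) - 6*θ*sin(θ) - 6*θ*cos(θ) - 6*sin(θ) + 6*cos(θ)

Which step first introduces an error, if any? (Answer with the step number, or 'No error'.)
Step 3

Step 3 is incorrect due to a wrong exponent.
The step shows: -θ**3*cos(θ) - 6*θ*sin(θ) + 6*θ*cos(θ)
The correct value should be: -θ**3*cos(θ) - 6*θ**2*sin(θ) + 6*θ*cos(θ)

Explanation: The exponent 2 on θ was incorrectly written as 1: the term -6*θ**2*sin(θ) was incorrectly written as -6*θ*sin(θ)
The later steps are derived from this incorrect expression, so the error originates in Step 3.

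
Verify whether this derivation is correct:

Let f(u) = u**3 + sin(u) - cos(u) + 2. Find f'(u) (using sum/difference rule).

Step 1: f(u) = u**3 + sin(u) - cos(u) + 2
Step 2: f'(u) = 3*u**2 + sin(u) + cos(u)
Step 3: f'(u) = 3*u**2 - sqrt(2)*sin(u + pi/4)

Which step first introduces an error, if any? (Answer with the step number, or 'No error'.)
Step 3

Step 3 is incorrect due to a sign flip.
The step shows: 3*u**2 - sqrt(2)*sin(u + pi/4)
The correct value should be: 3*u**2 + sqrt(2)*sin(u + pi/4)

Explanation: The sign of one term was flipped: the term sqrt(2)*sin(u + pi/4) was incorrectly written as -sqrt(2)*sin(u + pi/4)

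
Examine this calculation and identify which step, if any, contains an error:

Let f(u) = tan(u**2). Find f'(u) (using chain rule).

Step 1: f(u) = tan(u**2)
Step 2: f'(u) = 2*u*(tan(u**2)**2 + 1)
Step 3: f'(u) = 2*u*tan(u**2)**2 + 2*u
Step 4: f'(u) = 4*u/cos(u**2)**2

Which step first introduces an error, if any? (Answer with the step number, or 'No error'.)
Step 4

Step 4 is incorrect due to a wrong coefficient.
The step shows: 4*u/cos(u**2)**2
The correct value should be: 2*u/cos(u**2)**2

Explanation: The coefficient 2 was incorrectly written as 4: the term 2*u/cos(u**2)**2 was incorrectly written as 4*u/cos(u**2)**2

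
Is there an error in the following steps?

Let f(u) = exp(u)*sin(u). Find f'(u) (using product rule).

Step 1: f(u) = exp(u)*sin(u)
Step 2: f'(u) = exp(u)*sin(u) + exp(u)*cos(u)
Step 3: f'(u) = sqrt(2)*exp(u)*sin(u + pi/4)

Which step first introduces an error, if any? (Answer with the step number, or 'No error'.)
No error

All steps in this derivation are correct.
The final answer f'(u) = sqrt(2)*exp(u)*sin(u + pi/4) is valid.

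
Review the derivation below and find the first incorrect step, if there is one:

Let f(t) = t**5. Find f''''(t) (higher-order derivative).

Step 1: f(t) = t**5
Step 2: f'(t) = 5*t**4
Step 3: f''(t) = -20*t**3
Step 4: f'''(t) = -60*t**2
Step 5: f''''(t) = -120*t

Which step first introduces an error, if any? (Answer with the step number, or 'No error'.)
Step 3

Step 3 is incorrect due to a sign flip.
The step shows: -20*t**3
The correct value should be: 20*t**3

Explanation: The sign of the whole expression was flipped: the term 20*t**3 was incorrectly written as -20*t**3
The later steps are derived from this incorrect expression, so the error originates in Step 3.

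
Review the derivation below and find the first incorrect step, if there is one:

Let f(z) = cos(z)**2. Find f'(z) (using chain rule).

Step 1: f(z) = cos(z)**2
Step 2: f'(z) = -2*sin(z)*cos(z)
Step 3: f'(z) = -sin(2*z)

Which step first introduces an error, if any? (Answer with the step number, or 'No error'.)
No error

All steps in this derivation are correct.
The final answer f'(z) = -sin(2*z) is valid.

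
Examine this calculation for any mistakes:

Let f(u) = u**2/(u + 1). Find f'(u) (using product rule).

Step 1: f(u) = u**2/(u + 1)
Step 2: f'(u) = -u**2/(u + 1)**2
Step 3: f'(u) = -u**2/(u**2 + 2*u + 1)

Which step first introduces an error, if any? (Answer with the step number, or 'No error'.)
Step 2

Step 2 is incorrect due to a dropped term.
The step shows: -u**2/(u + 1)**2
The correct value should be: -u**2/(u + 1)**2 + 2*u/(u + 1)

Explanation: A term was dropped: the term 2*u/(u + 1) was incorrectly omitted
The later steps are derived from this incorrect expression, so the error originates in Step 2.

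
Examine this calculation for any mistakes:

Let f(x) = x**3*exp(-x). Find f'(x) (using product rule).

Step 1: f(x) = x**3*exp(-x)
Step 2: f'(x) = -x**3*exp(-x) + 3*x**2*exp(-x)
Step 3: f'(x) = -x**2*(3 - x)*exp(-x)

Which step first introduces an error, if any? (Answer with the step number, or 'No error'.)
Step 3

Step 3 is incorrect due to a sign flip.
The step shows: -x**2*(3 - x)*exp(-x)
The correct value should be: x**2*(3 - x)*exp(-x)

Explanation: The sign of the whole expression was flipped: the term x**2*(3 - x)*exp(-x) was incorrectly written as -x**2*(3 - x)*exp(-x)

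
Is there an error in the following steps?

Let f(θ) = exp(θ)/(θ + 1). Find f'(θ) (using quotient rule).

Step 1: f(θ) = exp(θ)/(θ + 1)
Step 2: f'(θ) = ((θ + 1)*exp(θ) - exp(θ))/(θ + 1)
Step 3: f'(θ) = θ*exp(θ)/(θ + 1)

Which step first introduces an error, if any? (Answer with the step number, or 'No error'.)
Step 2

Step 2 is incorrect due to a wrong exponent.
The step shows: ((θ + 1)*exp(θ) - exp(θ))/(θ + 1)
The correct value should be: ((θ + 1)*exp(θ) - exp(θ))/(θ + 1)**2

Explanation: The exponent -2 on θ + 1 was incorrectly written as -1: the term ((θ + 1)*exp(θ) - exp(θ))/(θ + 1)**2 was incorrectly written as ((θ + 1)*exp(θ) - exp(θ))/(θ + 1)
The later steps are derived from this incorrect expression, so the error originates in Step 2.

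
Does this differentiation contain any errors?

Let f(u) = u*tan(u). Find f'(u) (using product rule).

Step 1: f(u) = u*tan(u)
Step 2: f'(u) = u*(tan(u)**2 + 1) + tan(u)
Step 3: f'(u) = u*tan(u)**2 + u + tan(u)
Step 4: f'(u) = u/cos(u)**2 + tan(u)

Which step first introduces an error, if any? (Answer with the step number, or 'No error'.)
No error

All steps in this derivation are correct.
The final answer f'(u) = u/cos(u)**2 + tan(u) is valid.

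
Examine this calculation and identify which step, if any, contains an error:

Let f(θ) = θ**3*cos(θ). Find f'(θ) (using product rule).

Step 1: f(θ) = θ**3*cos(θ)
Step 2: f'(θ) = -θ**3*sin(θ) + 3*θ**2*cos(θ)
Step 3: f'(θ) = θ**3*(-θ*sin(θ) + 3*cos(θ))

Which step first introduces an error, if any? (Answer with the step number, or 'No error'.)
Step 3

Step 3 is incorrect due to a wrong exponent.
The step shows: θ**3*(-θ*sin(θ) + 3*cos(θ))
The correct value should be: θ**2*(-θ*sin(θ) + 3*cos(θ))

Explanation: The exponent 2 on θ was incorrectly written as 3: the term θ**2*(-θ*sin(θ) + 3*cos(θ)) was incorrectly written as θ**3*(-θ*sin(θ) + 3*cos(θ))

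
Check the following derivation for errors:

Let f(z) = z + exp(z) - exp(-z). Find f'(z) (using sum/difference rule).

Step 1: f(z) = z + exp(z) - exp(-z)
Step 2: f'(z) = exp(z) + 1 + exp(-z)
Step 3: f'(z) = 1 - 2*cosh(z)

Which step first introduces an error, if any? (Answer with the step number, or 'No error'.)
Step 3

Step 3 is incorrect due to a sign flip.
The step shows: 1 - 2*cosh(z)
The correct value should be: 2*cosh(z) + 1

Explanation: The sign of one term was flipped: the term 2*cosh(z) was incorrectly written as -2*cosh(z)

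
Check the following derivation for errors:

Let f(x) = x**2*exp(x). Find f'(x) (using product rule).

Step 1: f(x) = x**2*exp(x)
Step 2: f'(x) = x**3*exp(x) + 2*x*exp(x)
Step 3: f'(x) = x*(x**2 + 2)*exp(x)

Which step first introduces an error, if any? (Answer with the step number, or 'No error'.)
Step 2

Step 2 is incorrect due to a wrong exponent.
The step shows: x**3*exp(x) + 2*x*exp(x)
The correct value should be: x**2*exp(x) + 2*x*exp(x)

Explanation: The exponent 2 on x was incorrectly written as 3: the term x**2*exp(x) was incorrectly written as x**3*exp(x)
The later steps are derived from this incorrect expression, so the error originates in Step 2.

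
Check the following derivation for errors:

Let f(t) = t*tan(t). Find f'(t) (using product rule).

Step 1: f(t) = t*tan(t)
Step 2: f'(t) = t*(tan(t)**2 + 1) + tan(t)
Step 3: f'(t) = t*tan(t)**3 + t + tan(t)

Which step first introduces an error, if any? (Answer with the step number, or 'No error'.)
Step 3

Step 3 is incorrect due to a wrong exponent.
The step shows: t*tan(t)**3 + t + tan(t)
The correct value should be: t*tan(t)**2 + t + tan(t)

Explanation: The exponent 2 on tan(t) was incorrectly written as 3: the term t*tan(t)**2 was incorrectly written as t*tan(t)**3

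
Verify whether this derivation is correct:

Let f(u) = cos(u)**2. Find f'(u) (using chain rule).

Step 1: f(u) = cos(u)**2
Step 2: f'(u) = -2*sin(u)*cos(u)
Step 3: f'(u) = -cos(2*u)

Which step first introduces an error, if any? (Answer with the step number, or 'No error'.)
Step 3

Step 3 is incorrect due to a wrong trig function.
The step shows: -cos(2*u)
The correct value should be: -sin(2*u)

Explanation: sin(2*u) was incorrectly written as cos(2*u): the term -sin(2*u) was incorrectly written as -cos(2*u)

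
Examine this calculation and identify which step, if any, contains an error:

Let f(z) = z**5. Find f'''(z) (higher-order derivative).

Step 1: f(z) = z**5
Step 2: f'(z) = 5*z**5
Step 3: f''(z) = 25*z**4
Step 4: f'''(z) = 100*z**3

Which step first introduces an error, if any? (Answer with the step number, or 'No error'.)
Step 2

Step 2 is incorrect due to a wrong exponent.
The step shows: 5*z**5
The correct value should be: 5*z**4

Explanation: The exponent 4 on z was incorrectly written as 5: the term 5*z**4 was incorrectly written as 5*z**5
The later steps are derived from this incorrect expression, so the error originates in Step 2.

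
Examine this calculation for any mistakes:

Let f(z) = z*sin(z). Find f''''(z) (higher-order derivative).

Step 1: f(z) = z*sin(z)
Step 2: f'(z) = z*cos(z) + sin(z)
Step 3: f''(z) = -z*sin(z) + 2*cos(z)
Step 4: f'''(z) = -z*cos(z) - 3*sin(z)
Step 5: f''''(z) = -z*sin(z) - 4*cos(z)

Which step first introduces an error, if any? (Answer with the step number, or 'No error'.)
Step 5

Step 5 is incorrect due to a sign flip.
The step shows: -z*sin(z) - 4*cos(z)
The correct value should be: z*sin(z) - 4*cos(z)

Explanation: The sign of one term was flipped: the term z*sin(z) was incorrectly written as -z*sin(z)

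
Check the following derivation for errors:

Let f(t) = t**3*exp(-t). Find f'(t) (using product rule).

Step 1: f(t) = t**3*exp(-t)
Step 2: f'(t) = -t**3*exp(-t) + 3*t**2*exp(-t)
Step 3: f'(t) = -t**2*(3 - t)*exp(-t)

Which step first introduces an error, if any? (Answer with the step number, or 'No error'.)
Step 3

Step 3 is incorrect due to a sign flip.
The step shows: -t**2*(3 - t)*exp(-t)
The correct value should be: t**2*(3 - t)*exp(-t)

Explanation: The sign of the whole expression was flipped: the term t**2*(3 - t)*exp(-t) was incorrectly written as -t**2*(3 - t)*exp(-t)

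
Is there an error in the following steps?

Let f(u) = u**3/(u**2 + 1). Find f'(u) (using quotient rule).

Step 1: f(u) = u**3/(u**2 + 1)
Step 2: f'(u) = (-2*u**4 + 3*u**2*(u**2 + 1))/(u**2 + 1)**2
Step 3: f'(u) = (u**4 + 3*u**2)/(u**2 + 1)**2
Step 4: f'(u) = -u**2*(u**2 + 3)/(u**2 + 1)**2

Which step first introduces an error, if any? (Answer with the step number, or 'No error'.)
Step 4

Step 4 is incorrect due to a sign flip.
The step shows: -u**2*(u**2 + 3)/(u**2 + 1)**2
The correct value should be: u**2*(u**2 + 3)/(u**2 + 1)**2

Explanation: The sign of the whole expression was flipped: the term u**2*(u**2 + 3)/(u**2 + 1)**2 was incorrectly written as -u**2*(u**2 + 3)/(u**2 + 1)**2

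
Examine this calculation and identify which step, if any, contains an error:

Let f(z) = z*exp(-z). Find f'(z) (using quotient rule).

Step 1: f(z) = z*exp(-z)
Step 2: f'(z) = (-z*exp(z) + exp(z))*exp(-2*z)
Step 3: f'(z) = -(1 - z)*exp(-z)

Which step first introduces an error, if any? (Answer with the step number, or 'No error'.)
Step 3

Step 3 is incorrect due to a sign flip.
The step shows: -(1 - z)*exp(-z)
The correct value should be: (1 - z)*exp(-z)

Explanation: The sign of the whole expression was flipped: the term (1 - z)*exp(-z) was incorrectly written as -(1 - z)*exp(-z)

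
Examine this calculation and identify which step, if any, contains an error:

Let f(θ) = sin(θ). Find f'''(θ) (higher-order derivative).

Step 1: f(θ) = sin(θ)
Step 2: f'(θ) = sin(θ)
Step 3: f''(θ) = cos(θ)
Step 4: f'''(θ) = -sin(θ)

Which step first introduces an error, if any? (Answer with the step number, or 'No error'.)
Step 2

Step 2 is incorrect due to a wrong trig function.
The step shows: sin(θ)
The correct value should be: cos(θ)

Explanation: cos(θ) was incorrectly written as sin(θ): the term cos(θ) was incorrectly written as sin(θ)
The later steps are derived from this incorrect expression, so the error originates in Step 2.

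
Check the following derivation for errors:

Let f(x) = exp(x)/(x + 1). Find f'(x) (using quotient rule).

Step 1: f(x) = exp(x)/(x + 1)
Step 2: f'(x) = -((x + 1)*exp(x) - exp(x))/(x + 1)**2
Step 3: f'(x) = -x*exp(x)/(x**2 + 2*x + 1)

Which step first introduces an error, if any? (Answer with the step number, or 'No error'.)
Step 2

Step 2 is incorrect due to a sign flip.
The step shows: -((x + 1)*exp(x) - exp(x))/(x + 1)**2
The correct value should be: ((x + 1)*exp(x) - exp(x))/(x + 1)**2

Explanation: The sign of the whole expression was flipped: the term ((x + 1)*exp(x) - exp(x))/(x + 1)**2 was incorrectly written as -((x + 1)*exp(x) - exp(x))/(x + 1)**2
The later steps are derived from this incorrect expression, so the error originates in Step 2.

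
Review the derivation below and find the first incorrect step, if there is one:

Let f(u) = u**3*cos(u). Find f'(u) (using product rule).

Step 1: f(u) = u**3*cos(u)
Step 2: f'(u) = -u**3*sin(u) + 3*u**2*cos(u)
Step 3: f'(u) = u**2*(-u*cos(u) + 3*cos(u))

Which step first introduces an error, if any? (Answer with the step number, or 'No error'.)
Step 3

Step 3 is incorrect due to a wrong trig function.
The step shows: u**2*(-u*cos(u) + 3*cos(u))
The correct value should be: u**2*(-u*sin(u) + 3*cos(u))

Explanation: sin(u) was incorrectly written as cos(u): the term u**2*(-u*sin(u) + 3*cos(u)) was incorrectly written as u**2*(-u*cos(u) + 3*cos(u))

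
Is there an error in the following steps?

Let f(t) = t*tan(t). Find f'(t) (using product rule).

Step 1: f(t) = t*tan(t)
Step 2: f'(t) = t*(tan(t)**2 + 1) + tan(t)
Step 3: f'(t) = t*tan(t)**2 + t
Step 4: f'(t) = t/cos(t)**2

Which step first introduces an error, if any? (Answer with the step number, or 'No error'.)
Step 3

Step 3 is incorrect due to a dropped term.
The step shows: t*tan(t)**2 + t
The correct value should be: t*tan(t)**2 + t + tan(t)

Explanation: A term was dropped: the term tan(t) was incorrectly omitted
The later steps are derived from this incorrect expression, so the error originates in Step 3.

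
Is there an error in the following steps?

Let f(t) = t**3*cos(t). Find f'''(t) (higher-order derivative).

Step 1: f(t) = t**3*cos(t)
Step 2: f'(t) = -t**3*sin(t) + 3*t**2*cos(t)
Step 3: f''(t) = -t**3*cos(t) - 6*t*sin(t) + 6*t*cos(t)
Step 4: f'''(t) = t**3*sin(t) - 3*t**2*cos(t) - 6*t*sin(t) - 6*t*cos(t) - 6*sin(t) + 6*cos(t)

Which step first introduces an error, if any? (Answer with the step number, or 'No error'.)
Step 3

Step 3 is incorrect due to a wrong exponent.
The step shows: -t**3*cos(t) - 6*t*sin(t) + 6*t*cos(t)
The correct value should be: -t**3*cos(t) - 6*t**2*sin(t) + 6*t*cos(t)

Explanation: The exponent 2 on t was incorrectly written as 1: the term -6*t**2*sin(t) was incorrectly written as -6*t*sin(t)
The later steps are derived from this incorrect expression, so the error originates in Step 3.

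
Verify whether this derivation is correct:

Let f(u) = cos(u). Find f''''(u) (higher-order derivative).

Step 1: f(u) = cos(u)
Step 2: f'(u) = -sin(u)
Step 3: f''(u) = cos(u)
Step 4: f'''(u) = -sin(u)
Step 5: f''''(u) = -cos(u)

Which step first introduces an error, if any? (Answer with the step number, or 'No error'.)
Step 3

Step 3 is incorrect due to a sign flip.
The step shows: cos(u)
The correct value should be: -cos(u)

Explanation: The sign of the whole expression was flipped: the term -cos(u) was incorrectly written as cos(u)
The later steps are derived from this incorrect expression, so the error originates in Step 3.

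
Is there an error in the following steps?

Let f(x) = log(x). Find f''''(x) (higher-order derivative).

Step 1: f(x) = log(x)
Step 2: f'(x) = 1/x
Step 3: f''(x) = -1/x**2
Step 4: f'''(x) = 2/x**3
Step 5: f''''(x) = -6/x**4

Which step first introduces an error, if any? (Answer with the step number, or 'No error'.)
No error

All steps in this derivation are correct.
The final answer f''''(x) = -6/x**4 is valid.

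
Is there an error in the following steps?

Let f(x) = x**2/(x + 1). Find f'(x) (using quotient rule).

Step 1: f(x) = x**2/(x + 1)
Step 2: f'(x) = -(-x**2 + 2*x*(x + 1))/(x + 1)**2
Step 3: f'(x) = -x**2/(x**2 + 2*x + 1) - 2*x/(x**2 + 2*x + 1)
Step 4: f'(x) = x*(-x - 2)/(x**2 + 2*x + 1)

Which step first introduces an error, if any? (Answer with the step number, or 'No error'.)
Step 2

Step 2 is incorrect due to a sign flip.
The step shows: -(-x**2 + 2*x*(x + 1))/(x + 1)**2
The correct value should be: (-x**2 + 2*x*(x + 1))/(x + 1)**2

Explanation: The sign of the whole expression was flipped: the term (-x**2 + 2*x*(x + 1))/(x + 1)**2 was incorrectly written as -(-x**2 + 2*x*(x + 1))/(x + 1)**2
The later steps are derived from this incorrect expression, so the error originates in Step 2.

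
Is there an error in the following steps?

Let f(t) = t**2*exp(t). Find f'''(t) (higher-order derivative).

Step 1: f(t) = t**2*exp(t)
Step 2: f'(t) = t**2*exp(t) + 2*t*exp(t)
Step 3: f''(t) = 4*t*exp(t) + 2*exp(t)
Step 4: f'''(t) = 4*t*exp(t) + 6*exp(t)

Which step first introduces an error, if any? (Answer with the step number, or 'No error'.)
Step 3

Step 3 is incorrect due to a dropped term.
The step shows: 4*t*exp(t) + 2*exp(t)
The correct value should be: t**2*exp(t) + 4*t*exp(t) + 2*exp(t)

Explanation: A term was dropped: the term t**2*exp(t) was incorrectly omitted
The later steps are derived from this incorrect expression, so the error originates in Step 3.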